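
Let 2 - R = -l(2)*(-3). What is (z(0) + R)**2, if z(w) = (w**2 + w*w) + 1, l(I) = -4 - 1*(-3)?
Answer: 36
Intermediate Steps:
l(I) = -1 (l(I) = -4 + 3 = -1)
z(w) = 1 + 2*w**2 (z(w) = (w**2 + w**2) + 1 = 2*w**2 + 1 = 1 + 2*w**2)
R = 5 (R = 2 - (-1*(-1))*(-3) = 2 - (-3) = 2 - 1*(-3) = 2 + 3 = 5)
(z(0) + R)**2 = ((1 + 2*0**2) + 5)**2 = ((1 + 2*0) + 5)**2 = ((1 + 0) + 5)**2 = (1 + 5)**2 = 6**2 = 36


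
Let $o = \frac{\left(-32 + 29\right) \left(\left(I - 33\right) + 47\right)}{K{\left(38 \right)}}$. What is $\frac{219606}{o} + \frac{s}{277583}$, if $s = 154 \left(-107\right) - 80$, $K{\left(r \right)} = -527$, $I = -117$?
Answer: $- \frac{10708447119156}{28591049} \approx -3.7454 \cdot 10^{5}$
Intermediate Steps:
$s = -16558$ ($s = -16478 - 80 = -16558$)
$o = - \frac{309}{527}$ ($o = \frac{\left(-32 + 29\right) \left(\left(-117 - 33\right) + 47\right)}{-527} = - 3 \left(-150 + 47\right) \left(- \frac{1}{527}\right) = \left(-3\right) \left(-103\right) \left(- \frac{1}{527}\right) = 309 \left(- \frac{1}{527}\right) = - \frac{309}{527} \approx -0.58634$)
$\frac{219606}{o} + \frac{s}{277583} = \frac{219606}{- \frac{309}{527}} - \frac{16558}{277583} = 219606 \left(- \frac{527}{309}\right) - \frac{16558}{277583} = - \frac{38577454}{103} - \frac{16558}{277583} = - \frac{10708447119156}{28591049}$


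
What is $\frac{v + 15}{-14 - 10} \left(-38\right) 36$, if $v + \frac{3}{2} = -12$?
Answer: $\frac{171}{2} \approx 85.5$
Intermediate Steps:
$v = - \frac{27}{2}$ ($v = - \frac{3}{2} - 12 = - \frac{27}{2} \approx -13.5$)
$\frac{v + 15}{-14 - 10} \left(-38\right) 36 = \frac{- \frac{27}{2} + 15}{-14 - 10} \left(-38\right) 36 = \frac{3}{2 \left(-24\right)} \left(-38\right) 36 = \frac{3}{2} \left(- \frac{1}{24}\right) \left(-38\right) 36 = \left(- \frac{1}{16}\right) \left(-38\right) 36 = \frac{19}{8} \cdot 36 = \frac{171}{2}$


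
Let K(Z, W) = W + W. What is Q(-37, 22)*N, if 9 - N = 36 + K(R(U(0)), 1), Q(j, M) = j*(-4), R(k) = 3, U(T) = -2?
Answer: -4292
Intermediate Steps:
Q(j, M) = -4*j
K(Z, W) = 2*W
N = -29 (N = 9 - (36 + 2*1) = 9 - (36 + 2) = 9 - 1*38 = 9 - 38 = -29)
Q(-37, 22)*N = -4*(-37)*(-29) = 148*(-29) = -4292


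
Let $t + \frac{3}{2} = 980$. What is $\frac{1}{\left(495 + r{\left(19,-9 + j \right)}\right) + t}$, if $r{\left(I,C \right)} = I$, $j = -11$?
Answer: $\frac{2}{2985} \approx 0.00067002$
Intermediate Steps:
$t = \frac{1957}{2}$ ($t = - \frac{3}{2} + 980 = \frac{1957}{2} \approx 978.5$)
$\frac{1}{\left(495 + r{\left(19,-9 + j \right)}\right) + t} = \frac{1}{\left(495 + 19\right) + \frac{1957}{2}} = \frac{1}{514 + \frac{1957}{2}} = \frac{1}{\frac{2985}{2}} = \frac{2}{2985}$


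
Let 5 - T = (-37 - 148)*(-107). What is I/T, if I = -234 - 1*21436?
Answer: 2167/1979 ≈ 1.0950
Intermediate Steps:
I = -21670 (I = -234 - 21436 = -21670)
T = -19790 (T = 5 - (-37 - 148)*(-107) = 5 - (-185)*(-107) = 5 - 1*19795 = 5 - 19795 = -19790)
I/T = -21670/(-19790) = -21670*(-1/19790) = 2167/1979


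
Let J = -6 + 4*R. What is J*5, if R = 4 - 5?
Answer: -50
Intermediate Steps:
R = -1
J = -10 (J = -6 + 4*(-1) = -6 - 4 = -10)
J*5 = -10*5 = -50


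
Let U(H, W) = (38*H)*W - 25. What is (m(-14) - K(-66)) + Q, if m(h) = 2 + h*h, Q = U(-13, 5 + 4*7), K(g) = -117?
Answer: -16012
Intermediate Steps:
U(H, W) = -25 + 38*H*W (U(H, W) = 38*H*W - 25 = -25 + 38*H*W)
Q = -16327 (Q = -25 + 38*(-13)*(5 + 4*7) = -25 + 38*(-13)*(5 + 28) = -25 + 38*(-13)*33 = -25 - 16302 = -16327)
m(h) = 2 + h²
(m(-14) - K(-66)) + Q = ((2 + (-14)²) - 1*(-117)) - 16327 = ((2 + 196) + 117) - 16327 = (198 + 117) - 16327 = 315 - 16327 = -16012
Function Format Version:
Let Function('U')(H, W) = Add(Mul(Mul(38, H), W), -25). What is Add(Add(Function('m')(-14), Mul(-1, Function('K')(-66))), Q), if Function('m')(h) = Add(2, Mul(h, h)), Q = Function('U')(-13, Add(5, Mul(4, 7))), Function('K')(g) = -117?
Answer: -16012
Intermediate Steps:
Function('U')(H, W) = Add(-25, Mul(38, H, W)) (Function('U')(H, W) = Add(Mul(38, H, W), -25) = Add(-25, Mul(38, H, W)))
Q = -16327 (Q = Add(-25, Mul(38, -13, Add(5, Mul(4, 7)))) = Add(-25, Mul(38, -13, Add(5, 28))) = Add(-25, Mul(38, -13, 33)) = Add(-25, -16302) = -16327)
Function('m')(h) = Add(2, Pow(h, 2))
Add(Add(Function('m')(-14), Mul(-1, Function('K')(-66))), Q) = Add(Add(Add(2, Pow(-14, 2)), Mul(-1, -117)), -16327) = Add(Add(Add(2, 196), 117), -16327) = Add(Add(198, 117), -16327) = Add(315, -16327) = -16012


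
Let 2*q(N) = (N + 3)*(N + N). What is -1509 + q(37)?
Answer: -29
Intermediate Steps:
q(N) = N*(3 + N) (q(N) = ((N + 3)*(N + N))/2 = ((3 + N)*(2*N))/2 = (2*N*(3 + N))/2 = N*(3 + N))
-1509 + q(37) = -1509 + 37*(3 + 37) = -1509 + 37*40 = -1509 + 1480 = -29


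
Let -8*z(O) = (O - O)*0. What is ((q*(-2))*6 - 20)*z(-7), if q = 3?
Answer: 0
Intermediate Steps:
z(O) = 0 (z(O) = -(O - O)*0/8 = -0*0 = -⅛*0 = 0)
((q*(-2))*6 - 20)*z(-7) = ((3*(-2))*6 - 20)*0 = (-6*6 - 20)*0 = (-36 - 20)*0 = -56*0 = 0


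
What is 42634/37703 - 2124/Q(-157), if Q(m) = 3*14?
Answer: -13048424/263921 ≈ -49.441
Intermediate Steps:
Q(m) = 42
42634/37703 - 2124/Q(-157) = 42634/37703 - 2124/42 = 42634*(1/37703) - 2124*1/42 = 42634/37703 - 354/7 = -13048424/263921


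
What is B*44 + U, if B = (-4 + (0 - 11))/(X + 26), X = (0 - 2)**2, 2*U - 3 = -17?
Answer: -29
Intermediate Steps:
U = -7 (U = 3/2 + (1/2)*(-17) = 3/2 - 17/2 = -7)
X = 4 (X = (-2)**2 = 4)
B = -1/2 (B = (-4 + (0 - 11))/(4 + 26) = (-4 - 11)/30 = -15*1/30 = -1/2 ≈ -0.50000)
B*44 + U = -1/2*44 - 7 = -22 - 7 = -29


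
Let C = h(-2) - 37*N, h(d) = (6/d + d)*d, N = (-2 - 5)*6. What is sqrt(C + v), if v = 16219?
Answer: sqrt(17783) ≈ 133.35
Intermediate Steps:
N = -42 (N = -7*6 = -42)
h(d) = d*(d + 6/d) (h(d) = (d + 6/d)*d = d*(d + 6/d))
C = 1564 (C = (6 + (-2)**2) - 37*(-42) = (6 + 4) + 1554 = 10 + 1554 = 1564)
sqrt(C + v) = sqrt(1564 + 16219) = sqrt(17783)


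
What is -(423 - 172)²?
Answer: -63001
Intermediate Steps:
-(423 - 172)² = -1*251² = -1*63001 = -63001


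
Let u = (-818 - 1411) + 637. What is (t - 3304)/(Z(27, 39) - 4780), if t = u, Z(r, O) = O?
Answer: 4896/4741 ≈ 1.0327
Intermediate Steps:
u = -1592 (u = -2229 + 637 = -1592)
t = -1592
(t - 3304)/(Z(27, 39) - 4780) = (-1592 - 3304)/(39 - 4780) = -4896/(-4741) = -4896*(-1/4741) = 4896/4741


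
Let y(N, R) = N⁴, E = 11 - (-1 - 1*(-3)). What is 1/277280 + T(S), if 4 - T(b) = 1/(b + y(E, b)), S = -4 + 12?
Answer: 7285538569/1821452320 ≈ 3.9999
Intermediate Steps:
S = 8
E = 9 (E = 11 - (-1 + 3) = 11 - 1*2 = 11 - 2 = 9)
T(b) = 4 - 1/(6561 + b) (T(b) = 4 - 1/(b + 9⁴) = 4 - 1/(b + 6561) = 4 - 1/(6561 + b))
1/277280 + T(S) = 1/277280 + (26243 + 4*8)/(6561 + 8) = 1/277280 + (26243 + 32)/6569 = 1/277280 + (1/6569)*26275 = 1/277280 + 26275/6569 = 7285538569/1821452320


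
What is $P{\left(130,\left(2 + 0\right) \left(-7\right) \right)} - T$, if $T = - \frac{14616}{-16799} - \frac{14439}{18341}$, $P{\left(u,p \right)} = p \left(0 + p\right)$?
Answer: $\frac{60364138669}{308110459} \approx 195.92$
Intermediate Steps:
$P{\left(u,p \right)} = p^{2}$ ($P{\left(u,p \right)} = p p = p^{2}$)
$T = \frac{25511295}{308110459}$ ($T = \left(-14616\right) \left(- \frac{1}{16799}\right) - \frac{14439}{18341} = \frac{14616}{16799} - \frac{14439}{18341} = \frac{25511295}{308110459} \approx 0.082799$)
$P{\left(130,\left(2 + 0\right) \left(-7\right) \right)} - T = \left(\left(2 + 0\right) \left(-7\right)\right)^{2} - \frac{25511295}{308110459} = \left(2 \left(-7\right)\right)^{2} - \frac{25511295}{308110459} = \left(-14\right)^{2} - \frac{25511295}{308110459} = 196 - \frac{25511295}{308110459} = \frac{60364138669}{308110459}$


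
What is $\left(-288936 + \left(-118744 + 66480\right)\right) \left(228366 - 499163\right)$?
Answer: $92395936400$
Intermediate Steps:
$\left(-288936 + \left(-118744 + 66480\right)\right) \left(228366 - 499163\right) = \left(-288936 - 52264\right) \left(-270797\right) = \left(-341200\right) \left(-270797\right) = 92395936400$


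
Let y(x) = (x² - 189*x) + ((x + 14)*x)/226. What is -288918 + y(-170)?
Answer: -25738084/113 ≈ -2.2777e+5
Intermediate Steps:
y(x) = x² - 189*x + x*(14 + x)/226 (y(x) = (x² - 189*x) + ((14 + x)*x)*(1/226) = (x² - 189*x) + (x*(14 + x))*(1/226) = (x² - 189*x) + x*(14 + x)/226 = x² - 189*x + x*(14 + x)/226)
-288918 + y(-170) = -288918 + (1/226)*(-170)*(-42700 + 227*(-170)) = -288918 + (1/226)*(-170)*(-42700 - 38590) = -288918 + (1/226)*(-170)*(-81290) = -288918 + 6909650/113 = -25738084/113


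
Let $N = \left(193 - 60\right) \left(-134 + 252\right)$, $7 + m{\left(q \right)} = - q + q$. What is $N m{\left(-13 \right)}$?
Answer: $-109858$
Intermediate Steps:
$m{\left(q \right)} = -7$ ($m{\left(q \right)} = -7 + \left(- q + q\right) = -7 + 0 = -7$)
$N = 15694$ ($N = 133 \cdot 118 = 15694$)
$N m{\left(-13 \right)} = 15694 \left(-7\right) = -109858$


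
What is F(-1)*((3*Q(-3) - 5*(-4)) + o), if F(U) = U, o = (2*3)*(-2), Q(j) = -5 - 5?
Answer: 22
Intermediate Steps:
Q(j) = -10
o = -12 (o = 6*(-2) = -12)
F(-1)*((3*Q(-3) - 5*(-4)) + o) = -((3*(-10) - 5*(-4)) - 12) = -((-30 + 20) - 12) = -(-10 - 12) = -1*(-22) = 22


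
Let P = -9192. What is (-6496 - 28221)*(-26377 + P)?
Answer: 1234848973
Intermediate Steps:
(-6496 - 28221)*(-26377 + P) = (-6496 - 28221)*(-26377 - 9192) = -34717*(-35569) = 1234848973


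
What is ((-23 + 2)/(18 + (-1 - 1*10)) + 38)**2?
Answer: 1225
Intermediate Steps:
((-23 + 2)/(18 + (-1 - 1*10)) + 38)**2 = (-21/(18 + (-1 - 10)) + 38)**2 = (-21/(18 - 11) + 38)**2 = (-21/7 + 38)**2 = (-21*1/7 + 38)**2 = (-3 + 38)**2 = 35**2 = 1225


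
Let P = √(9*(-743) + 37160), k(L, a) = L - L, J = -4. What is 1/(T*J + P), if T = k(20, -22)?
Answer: √30473/30473 ≈ 0.0057285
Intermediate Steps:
k(L, a) = 0
T = 0
P = √30473 (P = √(-6687 + 37160) = √30473 ≈ 174.57)
1/(T*J + P) = 1/(0*(-4) + √30473) = 1/(0 + √30473) = 1/(√30473) = √30473/30473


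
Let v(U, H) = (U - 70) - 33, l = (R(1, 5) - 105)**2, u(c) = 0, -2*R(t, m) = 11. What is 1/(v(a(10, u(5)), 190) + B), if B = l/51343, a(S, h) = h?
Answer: -205372/21104475 ≈ -0.0097312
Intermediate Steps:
R(t, m) = -11/2 (R(t, m) = -1/2*11 = -11/2)
l = 48841/4 (l = (-11/2 - 105)**2 = (-221/2)**2 = 48841/4 ≈ 12210.)
v(U, H) = -103 + U (v(U, H) = (-70 + U) - 33 = -103 + U)
B = 48841/205372 (B = (48841/4)/51343 = (48841/4)*(1/51343) = 48841/205372 ≈ 0.23782)
1/(v(a(10, u(5)), 190) + B) = 1/((-103 + 0) + 48841/205372) = 1/(-103 + 48841/205372) = 1/(-21104475/205372) = -205372/21104475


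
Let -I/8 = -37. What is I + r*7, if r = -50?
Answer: -54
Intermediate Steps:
I = 296 (I = -8*(-37) = 296)
I + r*7 = 296 - 50*7 = 296 - 350 = -54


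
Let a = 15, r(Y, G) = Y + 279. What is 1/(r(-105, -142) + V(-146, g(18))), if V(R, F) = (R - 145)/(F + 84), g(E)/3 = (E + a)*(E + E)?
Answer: 1216/211487 ≈ 0.0057498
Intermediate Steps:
r(Y, G) = 279 + Y
g(E) = 6*E*(15 + E) (g(E) = 3*((E + 15)*(E + E)) = 3*((15 + E)*(2*E)) = 3*(2*E*(15 + E)) = 6*E*(15 + E))
V(R, F) = (-145 + R)/(84 + F)
1/(r(-105, -142) + V(-146, g(18))) = 1/((279 - 105) + (-145 - 146)/(84 + 6*18*(15 + 18))) = 1/(174 - 291/(84 + 6*18*33)) = 1/(174 - 291/(84 + 3564)) = 1/(174 - 291/3648) = 1/(174 + (1/3648)*(-291)) = 1/(174 - 97/1216) = 1/(211487/1216) = 1216/211487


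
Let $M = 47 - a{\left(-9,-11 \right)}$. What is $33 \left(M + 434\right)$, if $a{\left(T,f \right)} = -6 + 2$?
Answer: $16005$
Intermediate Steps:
$a{\left(T,f \right)} = -4$
$M = 51$ ($M = 47 - -4 = 47 + 4 = 51$)
$33 \left(M + 434\right) = 33 \left(51 + 434\right) = 33 \cdot 485 = 16005$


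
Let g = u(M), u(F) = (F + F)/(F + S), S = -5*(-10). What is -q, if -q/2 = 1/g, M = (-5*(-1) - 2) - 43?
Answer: -1/4 ≈ -0.25000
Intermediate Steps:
S = 50
M = -40 (M = (5 - 2) - 43 = 3 - 43 = -40)
u(F) = 2*F/(50 + F) (u(F) = (F + F)/(F + 50) = (2*F)/(50 + F) = 2*F/(50 + F))
g = -8 (g = 2*(-40)/(50 - 40) = 2*(-40)/10 = 2*(-40)*(1/10) = -8)
q = 1/4 (q = -2/(-8) = -2*(-1/8) = 1/4 ≈ 0.25000)
-q = -1*1/4 = -1/4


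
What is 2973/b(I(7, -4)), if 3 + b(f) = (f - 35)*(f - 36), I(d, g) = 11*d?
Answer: 991/573 ≈ 1.7295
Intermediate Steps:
b(f) = -3 + (-36 + f)*(-35 + f) (b(f) = -3 + (f - 35)*(f - 36) = -3 + (-35 + f)*(-36 + f) = -3 + (-36 + f)*(-35 + f))
2973/b(I(7, -4)) = 2973/(1257 + (11*7)**2 - 781*7) = 2973/(1257 + 77**2 - 71*77) = 2973/(1257 + 5929 - 5467) = 2973/1719 = 2973*(1/1719) = 991/573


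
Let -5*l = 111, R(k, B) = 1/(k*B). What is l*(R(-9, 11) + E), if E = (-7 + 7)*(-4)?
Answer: 37/165 ≈ 0.22424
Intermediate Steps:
R(k, B) = 1/(B*k)
E = 0 (E = 0*(-4) = 0)
l = -111/5 (l = -1/5*111 = -111/5 ≈ -22.200)
l*(R(-9, 11) + E) = -111*(1/(11*(-9)) + 0)/5 = -111*((1/11)*(-1/9) + 0)/5 = -111*(-1/99 + 0)/5 = -111/5*(-1/99) = 37/165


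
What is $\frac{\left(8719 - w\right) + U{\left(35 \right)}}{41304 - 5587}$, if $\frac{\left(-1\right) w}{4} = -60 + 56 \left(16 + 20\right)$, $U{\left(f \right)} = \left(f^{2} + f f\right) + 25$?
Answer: $\frac{19018}{35717} \approx 0.53246$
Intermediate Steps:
$U{\left(f \right)} = 25 + 2 f^{2}$ ($U{\left(f \right)} = \left(f^{2} + f^{2}\right) + 25 = 2 f^{2} + 25 = 25 + 2 f^{2}$)
$w = -7824$ ($w = - 4 \left(-60 + 56 \left(16 + 20\right)\right) = - 4 \left(-60 + 56 \cdot 36\right) = - 4 \left(-60 + 2016\right) = \left(-4\right) 1956 = -7824$)
$\frac{\left(8719 - w\right) + U{\left(35 \right)}}{41304 - 5587} = \frac{\left(8719 - -7824\right) + \left(25 + 2 \cdot 35^{2}\right)}{41304 - 5587} = \frac{\left(8719 + 7824\right) + \left(25 + 2 \cdot 1225\right)}{35717} = \left(16543 + \left(25 + 2450\right)\right) \frac{1}{35717} = \left(16543 + 2475\right) \frac{1}{35717} = 19018 \cdot \frac{1}{35717} = \frac{19018}{35717}$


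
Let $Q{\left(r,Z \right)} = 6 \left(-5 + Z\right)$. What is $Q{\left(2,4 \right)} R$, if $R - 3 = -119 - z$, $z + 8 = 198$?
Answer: $1836$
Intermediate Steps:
$z = 190$ ($z = -8 + 198 = 190$)
$R = -306$ ($R = 3 - 309 = -306$)
$Q{\left(r,Z \right)} = -30 + 6 Z$
$Q{\left(2,4 \right)} R = \left(-30 + 6 \cdot 4\right) \left(-306\right) = \left(-30 + 24\right) \left(-306\right) = \left(-6\right) \left(-306\right) = 1836$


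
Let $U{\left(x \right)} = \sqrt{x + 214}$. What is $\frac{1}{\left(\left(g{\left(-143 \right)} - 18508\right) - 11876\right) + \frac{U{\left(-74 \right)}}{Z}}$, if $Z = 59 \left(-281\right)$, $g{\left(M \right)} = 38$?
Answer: $- \frac{4170499955693}{126557991655459708} + \frac{16579 \sqrt{35}}{126557991655459708} \approx -3.2953 \cdot 10^{-5}$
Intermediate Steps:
$U{\left(x \right)} = \sqrt{214 + x}$
$Z = -16579$
$\frac{1}{\left(\left(g{\left(-143 \right)} - 18508\right) - 11876\right) + \frac{U{\left(-74 \right)}}{Z}} = \frac{1}{\left(\left(38 - 18508\right) - 11876\right) + \frac{\sqrt{214 - 74}}{-16579}} = \frac{1}{\left(-18470 - 11876\right) + \sqrt{140} \left(- \frac{1}{16579}\right)} = \frac{1}{-30346 + 2 \sqrt{35} \left(- \frac{1}{16579}\right)} = \frac{1}{-30346 - \frac{2 \sqrt{35}}{16579}}$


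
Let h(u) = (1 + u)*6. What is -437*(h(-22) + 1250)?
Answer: -491188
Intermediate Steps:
h(u) = 6 + 6*u
-437*(h(-22) + 1250) = -437*((6 + 6*(-22)) + 1250) = -437*((6 - 132) + 1250) = -437*(-126 + 1250) = -437*1124 = -491188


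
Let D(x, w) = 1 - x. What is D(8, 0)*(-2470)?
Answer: 17290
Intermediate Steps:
D(8, 0)*(-2470) = (1 - 1*8)*(-2470) = (1 - 8)*(-2470) = -7*(-2470) = 17290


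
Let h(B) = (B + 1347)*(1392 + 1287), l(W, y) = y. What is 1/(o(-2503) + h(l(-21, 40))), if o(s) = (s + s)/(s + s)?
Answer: 1/3715774 ≈ 2.6912e-7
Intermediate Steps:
o(s) = 1 (o(s) = (2*s)/((2*s)) = (2*s)*(1/(2*s)) = 1)
h(B) = 3608613 + 2679*B (h(B) = (1347 + B)*2679 = 3608613 + 2679*B)
1/(o(-2503) + h(l(-21, 40))) = 1/(1 + (3608613 + 2679*40)) = 1/(1 + (3608613 + 107160)) = 1/(1 + 3715773) = 1/3715774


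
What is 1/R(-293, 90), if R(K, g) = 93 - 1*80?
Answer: 1/13 ≈ 0.076923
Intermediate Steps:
R(K, g) = 13 (R(K, g) = 93 - 80 = 13)
1/R(-293, 90) = 1/13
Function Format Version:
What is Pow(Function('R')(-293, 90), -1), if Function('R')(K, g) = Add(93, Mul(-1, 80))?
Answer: Rational(1, 13) ≈ 0.076923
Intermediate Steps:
Function('R')(K, g) = 13 (Function('R')(K, g) = Add(93, -80) = 13)
Pow(Function('R')(-293, 90), -1) = Pow(13, -1) = Rational(1, 13)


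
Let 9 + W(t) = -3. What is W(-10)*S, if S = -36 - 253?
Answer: 3468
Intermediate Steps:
W(t) = -12 (W(t) = -9 - 3 = -12)
S = -289
W(-10)*S = -12*(-289) = 3468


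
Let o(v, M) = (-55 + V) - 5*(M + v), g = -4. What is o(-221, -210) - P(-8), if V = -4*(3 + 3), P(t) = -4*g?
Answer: 2060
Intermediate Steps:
P(t) = 16 (P(t) = -4*(-4) = 16)
V = -24 (V = -4*6 = -24)
o(v, M) = -79 - 5*M - 5*v (o(v, M) = (-55 - 24) - 5*(M + v) = -79 + (-5*M - 5*v) = -79 - 5*M - 5*v)
o(-221, -210) - P(-8) = (-79 - 5*(-210) - 5*(-221)) - 1*16 = (-79 + 1050 + 1105) - 16 = 2076 - 16 = 2060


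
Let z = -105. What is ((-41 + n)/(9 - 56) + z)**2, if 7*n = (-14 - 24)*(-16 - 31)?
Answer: 1299169936/108241 ≈ 12003.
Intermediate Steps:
n = 1786/7 (n = ((-14 - 24)*(-16 - 31))/7 = (-38*(-47))/7 = (1/7)*1786 = 1786/7 ≈ 255.14)
((-41 + n)/(9 - 56) + z)**2 = ((-41 + 1786/7)/(9 - 56) - 105)**2 = ((1499/7)/(-47) - 105)**2 = ((1499/7)*(-1/47) - 105)**2 = (-1499/329 - 105)**2 = (-36044/329)**2 = 1299169936/108241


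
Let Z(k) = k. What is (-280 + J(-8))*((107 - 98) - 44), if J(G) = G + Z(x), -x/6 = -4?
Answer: 9240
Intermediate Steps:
x = 24 (x = -6*(-4) = 24)
J(G) = 24 + G (J(G) = G + 24 = 24 + G)
(-280 + J(-8))*((107 - 98) - 44) = (-280 + (24 - 8))*((107 - 98) - 44) = (-280 + 16)*(9 - 44) = -264*(-35) = 9240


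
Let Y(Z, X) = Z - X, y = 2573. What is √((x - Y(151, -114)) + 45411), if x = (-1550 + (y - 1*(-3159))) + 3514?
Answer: √52842 ≈ 229.87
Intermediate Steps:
x = 7696 (x = (-1550 + (2573 - 1*(-3159))) + 3514 = (-1550 + (2573 + 3159)) + 3514 = (-1550 + 5732) + 3514 = 4182 + 3514 = 7696)
√((x - Y(151, -114)) + 45411) = √((7696 - (151 - 1*(-114))) + 45411) = √((7696 - (151 + 114)) + 45411) = √((7696 - 1*265) + 45411) = √((7696 - 265) + 45411) = √(7431 + 45411) = √52842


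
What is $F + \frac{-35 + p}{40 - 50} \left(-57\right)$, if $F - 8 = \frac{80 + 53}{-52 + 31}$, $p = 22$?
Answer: $- \frac{2173}{30} \approx -72.433$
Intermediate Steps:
$F = \frac{5}{3}$ ($F = 8 + \frac{80 + 53}{-52 + 31} = 8 + \frac{133}{-21} = 8 + 133 \left(- \frac{1}{21}\right) = 8 - \frac{19}{3} = \frac{5}{3} \approx 1.6667$)
$F + \frac{-35 + p}{40 - 50} \left(-57\right) = \frac{5}{3} + \frac{-35 + 22}{40 - 50} \left(-57\right) = \frac{5}{3} + - \frac{13}{-10} \left(-57\right) = \frac{5}{3} + \left(-13\right) \left(- \frac{1}{10}\right) \left(-57\right) = \frac{5}{3} + \frac{13}{10} \left(-57\right) = \frac{5}{3} - \frac{741}{10} = - \frac{2173}{30}$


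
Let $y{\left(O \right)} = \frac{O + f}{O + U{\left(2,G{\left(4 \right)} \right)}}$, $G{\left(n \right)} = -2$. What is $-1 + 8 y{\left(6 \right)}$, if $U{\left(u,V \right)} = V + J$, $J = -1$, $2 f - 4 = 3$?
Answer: $\frac{73}{3} \approx 24.333$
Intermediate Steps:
$f = \frac{7}{2}$ ($f = 2 + \frac{1}{2} \cdot 3 = 2 + \frac{3}{2} = \frac{7}{2} \approx 3.5$)
$U{\left(u,V \right)} = -1 + V$ ($U{\left(u,V \right)} = V - 1 = -1 + V$)
$y{\left(O \right)} = \frac{\frac{7}{2} + O}{-3 + O}$ ($y{\left(O \right)} = \frac{O + \frac{7}{2}}{O - 3} = \frac{\frac{7}{2} + O}{O - 3} = \frac{\frac{7}{2} + O}{-3 + O}$)
$-1 + 8 y{\left(6 \right)} = -1 + 8 \frac{\frac{7}{2} + 6}{-3 + 6} = -1 + 8 \cdot \frac{1}{3} \cdot \frac{19}{2} = -1 + 8 \cdot \frac{19}{6} = -1 + \frac{76}{3} = \frac{73}{3}$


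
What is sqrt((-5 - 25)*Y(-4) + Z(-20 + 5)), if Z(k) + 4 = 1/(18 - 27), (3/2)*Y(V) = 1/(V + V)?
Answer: I*sqrt(58)/6 ≈ 1.2693*I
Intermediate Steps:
Y(V) = 1/(3*V) (Y(V) = 2/(3*(V + V)) = 2/(3*((2*V))) = 2*(1/(2*V))/3 = 1/(3*V))
Z(k) = -37/9 (Z(k) = -4 + 1/(18 - 27) = -4 + 1/(-9) = -4 - 1/9 = -37/9)
sqrt((-5 - 25)*Y(-4) + Z(-20 + 5)) = sqrt((-5 - 25)*((1/3)/(-4)) - 37/9) = sqrt(-10*(-1)/4 - 37/9) = sqrt(-30*(-1/12) - 37/9) = sqrt(5/2 - 37/9) = sqrt(-29/18) = I*sqrt(58)/6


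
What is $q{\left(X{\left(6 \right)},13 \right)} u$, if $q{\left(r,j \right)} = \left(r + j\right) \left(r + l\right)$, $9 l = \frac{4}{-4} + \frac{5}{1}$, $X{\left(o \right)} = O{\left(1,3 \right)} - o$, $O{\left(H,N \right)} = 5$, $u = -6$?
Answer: $40$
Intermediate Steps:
$X{\left(o \right)} = 5 - o$
$l = \frac{4}{9}$ ($l = \frac{\frac{4}{-4} + \frac{5}{1}}{9} = \frac{4 \left(- \frac{1}{4}\right) + 5 \cdot 1}{9} = \frac{-1 + 5}{9} = \frac{1}{9} \cdot 4 = \frac{4}{9} \approx 0.44444$)
$q{\left(r,j \right)} = \left(\frac{4}{9} + r\right) \left(j + r\right)$ ($q{\left(r,j \right)} = \left(r + j\right) \left(r + \frac{4}{9}\right) = \left(j + r\right) \left(\frac{4}{9} + r\right) = \left(\frac{4}{9} + r\right) \left(j + r\right)$)
$q{\left(X{\left(6 \right)},13 \right)} u = \left(\left(5 - 6\right)^{2} + \frac{4}{9} \cdot 13 + \frac{4 \left(5 - 6\right)}{9} + 13 \left(5 - 6\right)\right) \left(-6\right) = \left(\left(5 - 6\right)^{2} + \frac{52}{9} + \frac{4 \left(5 - 6\right)}{9} + 13 \left(5 - 6\right)\right) \left(-6\right) = \left(\left(-1\right)^{2} + \frac{52}{9} + \frac{4}{9} \left(-1\right) + 13 \left(-1\right)\right) \left(-6\right) = \left(1 + \frac{52}{9} - \frac{4}{9} - 13\right) \left(-6\right) = \left(- \frac{20}{3}\right) \left(-6\right) = 40$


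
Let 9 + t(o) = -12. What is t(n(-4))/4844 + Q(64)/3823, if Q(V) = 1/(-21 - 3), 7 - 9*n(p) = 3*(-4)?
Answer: -68987/15873096 ≈ -0.0043462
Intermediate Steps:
n(p) = 19/9 (n(p) = 7/9 - (-4)/3 = 7/9 - ⅑*(-12) = 7/9 + 4/3 = 19/9)
t(o) = -21 (t(o) = -9 - 12 = -21)
Q(V) = -1/24 (Q(V) = 1/(-24) = -1/24)
t(n(-4))/4844 + Q(64)/3823 = -21/4844 - 1/24/3823 = -21*1/4844 - 1/24*1/3823 = -3/692 - 1/91752 = -68987/15873096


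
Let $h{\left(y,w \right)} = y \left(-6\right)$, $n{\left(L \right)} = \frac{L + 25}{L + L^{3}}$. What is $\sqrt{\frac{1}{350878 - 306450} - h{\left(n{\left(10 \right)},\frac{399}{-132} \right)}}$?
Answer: $\frac{\sqrt{1046745771823}}{2243614} \approx 0.45601$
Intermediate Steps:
$n{\left(L \right)} = \frac{25 + L}{L + L^{3}}$
$h{\left(y,w \right)} = - 6 y$
$\sqrt{\frac{1}{350878 - 306450} - h{\left(n{\left(10 \right)},\frac{399}{-132} \right)}} = \sqrt{\frac{1}{350878 - 306450} - - 6 \frac{25 + 10}{10 + 10^{3}}} = \sqrt{\frac{1}{44428} - - 6 \frac{1}{10 + 1000} \cdot 35} = \sqrt{\frac{1}{44428} - - 6 \cdot \frac{1}{1010} \cdot 35} = \sqrt{\frac{1}{44428} - \left(-6\right) \frac{7}{202}} = \sqrt{\frac{1}{44428} - - \frac{21}{101}} = \sqrt{\frac{1}{44428} + \frac{21}{101}} = \sqrt{\frac{933089}{4487228}} = \frac{\sqrt{1046745771823}}{2243614}$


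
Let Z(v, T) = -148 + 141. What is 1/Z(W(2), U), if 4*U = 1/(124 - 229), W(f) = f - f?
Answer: -⅐ ≈ -0.14286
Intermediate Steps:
W(f) = 0
U = -1/420 (U = 1/(4*(124 - 229)) = (¼)/(-105) = (¼)*(-1/105) = -1/420 ≈ -0.0023810)
Z(v, T) = -7
1/Z(W(2), U) = 1/(-7) = -⅐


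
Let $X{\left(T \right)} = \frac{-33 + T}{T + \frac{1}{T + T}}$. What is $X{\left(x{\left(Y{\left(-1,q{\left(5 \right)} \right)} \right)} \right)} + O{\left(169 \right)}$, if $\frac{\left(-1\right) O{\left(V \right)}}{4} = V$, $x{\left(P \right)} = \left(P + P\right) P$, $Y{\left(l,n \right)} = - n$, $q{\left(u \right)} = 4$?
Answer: $- \frac{1385188}{2049} \approx -676.03$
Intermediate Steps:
$x{\left(P \right)} = 2 P^{2}$ ($x{\left(P \right)} = 2 P P = 2 P^{2}$)
$O{\left(V \right)} = - 4 V$
$X{\left(T \right)} = \frac{-33 + T}{T + \frac{1}{2 T}}$
$X{\left(x{\left(Y{\left(-1,q{\left(5 \right)} \right)} \right)} \right)} + O{\left(169 \right)} = \frac{2 \cdot 2 \left(\left(-1\right) 4\right)^{2} \left(-33 + 2 \left(\left(-1\right) 4\right)^{2}\right)}{1 + 2 \left(2 \left(\left(-1\right) 4\right)^{2}\right)^{2}} - 676 = \frac{2 \cdot 2 \left(-4\right)^{2} \left(-33 + 2 \left(-4\right)^{2}\right)}{1 + 2 \left(2 \left(-4\right)^{2}\right)^{2}} - 676 = \frac{2 \cdot 2 \cdot 16 \left(-33 + 2 \cdot 16\right)}{1 + 2 \left(2 \cdot 16\right)^{2}} - 676 = 2 \cdot 32 \frac{1}{1 + 2 \cdot 32^{2}} \left(-33 + 32\right) - 676 = 2 \cdot 32 \frac{1}{1 + 2 \cdot 1024} \left(-1\right) - 676 = 2 \cdot 32 \frac{1}{1 + 2048} \left(-1\right) - 676 = 2 \cdot 32 \cdot \frac{1}{2049} \left(-1\right) - 676 = - \frac{64}{2049} - 676 = - \frac{1385188}{2049}$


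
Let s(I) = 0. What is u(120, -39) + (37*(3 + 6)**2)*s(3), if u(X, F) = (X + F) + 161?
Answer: 242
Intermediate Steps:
u(X, F) = 161 + F + X (u(X, F) = (F + X) + 161 = 161 + F + X)
u(120, -39) + (37*(3 + 6)**2)*s(3) = (161 - 39 + 120) + (37*(3 + 6)**2)*0 = 242 + (37*9**2)*0 = 242 + (37*81)*0 = 242 + 2997*0 = 242 + 0 = 242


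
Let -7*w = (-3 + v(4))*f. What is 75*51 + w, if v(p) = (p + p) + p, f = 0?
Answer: 3825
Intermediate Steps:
v(p) = 3*p (v(p) = 2*p + p = 3*p)
w = 0 (w = -(-3 + 3*4)*0/7 = -(-3 + 12)*0/7 = -9*0/7 = -1/7*0 = 0)
75*51 + w = 75*51 + 0 = 3825 + 0 = 3825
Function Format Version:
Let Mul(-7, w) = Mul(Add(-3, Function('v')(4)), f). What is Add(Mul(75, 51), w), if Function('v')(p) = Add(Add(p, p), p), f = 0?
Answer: 3825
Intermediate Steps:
Function('v')(p) = Mul(3, p) (Function('v')(p) = Add(Mul(2, p), p) = Mul(3, p))
w = 0 (w = Mul(Rational(-1, 7), Mul(Add(-3, Mul(3, 4)), 0)) = Mul(Rational(-1, 7), Mul(Add(-3, 12), 0)) = Mul(Rational(-1, 7), Mul(9, 0)) = Mul(Rational(-1, 7), 0) = 0)
Add(Mul(75, 51), w) = Add(Mul(75, 51), 0) = Add(3825, 0) = 3825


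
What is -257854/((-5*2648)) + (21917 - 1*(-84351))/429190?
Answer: 5603767329/284123780 ≈ 19.723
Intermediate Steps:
-257854/((-5*2648)) + (21917 - 1*(-84351))/429190 = -257854/(-13240) + (21917 + 84351)*(1/429190) = -257854*(-1/13240) + 106268*(1/429190) = 128927/6620 + 53134/214595 = 5603767329/284123780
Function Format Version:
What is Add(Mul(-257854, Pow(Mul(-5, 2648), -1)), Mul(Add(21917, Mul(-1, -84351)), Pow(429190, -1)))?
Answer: Rational(5603767329, 284123780) ≈ 19.723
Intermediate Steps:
Add(Mul(-257854, Pow(Mul(-5, 2648), -1)), Mul(Add(21917, Mul(-1, -84351)), Pow(429190, -1))) = Add(Mul(-257854, Pow(-13240, -1)), Mul(Add(21917, 84351), Rational(1, 429190))) = Add(Mul(-257854, Rational(-1, 13240)), Mul(106268, Rational(1, 429190))) = Add(Rational(128927, 6620), Rational(53134, 214595)) = Rational(5603767329, 284123780)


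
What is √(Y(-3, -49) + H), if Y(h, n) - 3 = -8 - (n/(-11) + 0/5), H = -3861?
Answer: 5*I*√18733/11 ≈ 62.213*I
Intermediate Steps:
Y(h, n) = -5 + n/11 (Y(h, n) = 3 + (-8 - (n/(-11) + 0/5)) = 3 + (-8 - (n*(-1/11) + 0*(⅕))) = 3 + (-8 - (-n/11 + 0)) = 3 + (-8 - (-1)*n/11) = 3 + (-8 + n/11) = -5 + n/11)
√(Y(-3, -49) + H) = √((-5 + (1/11)*(-49)) - 3861) = √((-5 - 49/11) - 3861) = √(-104/11 - 3861) = √(-42575/11) = 5*I*√18733/11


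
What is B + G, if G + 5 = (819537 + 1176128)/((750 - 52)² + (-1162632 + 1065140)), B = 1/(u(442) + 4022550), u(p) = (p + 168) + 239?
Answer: 21058066623/174218541232 ≈ 0.12087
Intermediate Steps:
u(p) = 407 + p (u(p) = (168 + p) + 239 = 407 + p)
B = 1/4023399 (B = 1/((407 + 442) + 4022550) = 1/(849 + 4022550) = 1/4023399 ≈ 2.4855e-7)
G = 47105/389712 (G = -5 + (819537 + 1176128)/((750 - 52)² + (-1162632 + 1065140)) = -5 + 1995665/(698² - 97492) = -5 + 1995665/(487204 - 97492) = -5 + 1995665/389712 = 47105/389712 ≈ 0.12087)
B + G = 1/4023399 + 47105/389712 = 21058066623/174218541232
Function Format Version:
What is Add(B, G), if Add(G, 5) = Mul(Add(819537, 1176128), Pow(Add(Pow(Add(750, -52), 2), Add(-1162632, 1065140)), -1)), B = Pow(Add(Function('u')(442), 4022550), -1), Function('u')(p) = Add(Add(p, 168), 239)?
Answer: Rational(21058066623, 174218541232) ≈ 0.12087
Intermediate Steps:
Function('u')(p) = Add(407, p) (Function('u')(p) = Add(Add(168, p), 239) = Add(407, p))
B = Rational(1, 4023399) (B = Pow(Add(Add(407, 442), 4022550), -1) = Pow(Add(849, 4022550), -1) = Pow(4023399, -1) = Rational(1, 4023399) ≈ 2.4855e-7)
G = Rational(47105, 389712) (G = Add(-5, Mul(Add(819537, 1176128), Pow(Add(Pow(Add(750, -52), 2), Add(-1162632, 1065140)), -1))) = Add(-5, Mul(1995665, Pow(Add(Pow(698, 2), -97492), -1))) = Add(-5, Mul(1995665, Pow(Add(487204, -97492), -1))) = Add(-5, Mul(1995665, Pow(389712, -1))) = Add(-5, Mul(1995665, Rational(1, 389712))) = Add(-5, Rational(1995665, 389712)) = Rational(47105, 389712) ≈ 0.12087)
Add(B, G) = Add(Rational(1, 4023399), Rational(47105, 389712)) = Rational(21058066623, 174218541232)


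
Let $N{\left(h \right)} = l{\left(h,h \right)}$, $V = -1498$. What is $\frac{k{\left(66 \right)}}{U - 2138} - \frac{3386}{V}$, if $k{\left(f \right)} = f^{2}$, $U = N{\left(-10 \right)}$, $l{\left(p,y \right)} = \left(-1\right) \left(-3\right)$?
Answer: $\frac{50273}{228445} \approx 0.22007$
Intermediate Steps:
$l{\left(p,y \right)} = 3$
$N{\left(h \right)} = 3$
$U = 3$
$\frac{k{\left(66 \right)}}{U - 2138} - \frac{3386}{V} = \frac{66^{2}}{3 - 2138} - \frac{3386}{-1498} = \frac{4356}{3 - 2138} - - \frac{1693}{749} = \frac{4356}{-2135} + \frac{1693}{749} = 4356 \left(- \frac{1}{2135}\right) + \frac{1693}{749} = - \frac{4356}{2135} + \frac{1693}{749} = \frac{50273}{228445}$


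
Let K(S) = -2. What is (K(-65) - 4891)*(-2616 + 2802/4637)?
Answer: 59340297870/4637 ≈ 1.2797e+7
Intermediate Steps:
(K(-65) - 4891)*(-2616 + 2802/4637) = (-2 - 4891)*(-2616 + 2802/4637) = -4893*(-2616 + 2802*(1/4637)) = -4893*(-2616 + 2802/4637) = -4893*(-12127590/4637) = 59340297870/4637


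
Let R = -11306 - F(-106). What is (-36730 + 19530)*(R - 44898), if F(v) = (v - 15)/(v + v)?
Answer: 51236086700/53 ≈ 9.6672e+8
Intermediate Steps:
F(v) = (-15 + v)/(2*v) (F(v) = (-15 + v)/((2*v)) = (-15 + v)*(1/(2*v)) = (-15 + v)/(2*v))
R = -2396993/212 (R = -11306 - (-15 - 106)/(2*(-106)) = -11306 - (-1)*(-121)/(2*106) = -11306 - 1*121/212 = -11306 - 121/212 = -2396993/212 ≈ -11307.)
(-36730 + 19530)*(R - 44898) = (-36730 + 19530)*(-2396993/212 - 44898) = -17200*(-11915369/212) = 51236086700/53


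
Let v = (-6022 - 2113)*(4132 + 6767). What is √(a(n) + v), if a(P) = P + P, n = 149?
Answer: I*√88663067 ≈ 9416.1*I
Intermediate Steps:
a(P) = 2*P
v = -88663365 (v = -8135*10899 = -88663365)
√(a(n) + v) = √(2*149 - 88663365) = √(298 - 88663365) = √(-88663067) = I*√88663067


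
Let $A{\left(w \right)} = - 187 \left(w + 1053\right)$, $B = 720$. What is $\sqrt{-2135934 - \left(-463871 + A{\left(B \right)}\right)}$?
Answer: $4 i \sqrt{83782} \approx 1157.8 i$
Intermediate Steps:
$A{\left(w \right)} = -196911 - 187 w$ ($A{\left(w \right)} = - 187 \left(1053 + w\right) = -196911 - 187 w$)
$\sqrt{-2135934 - \left(-463871 + A{\left(B \right)}\right)} = \sqrt{-2135934 + \left(463871 - \left(-196911 - 134640\right)\right)} = \sqrt{-2135934 + \left(463871 - -331551\right)} = \sqrt{-2135934 + \left(463871 + 331551\right)} = \sqrt{-2135934 + 795422} = \sqrt{-1340512} = 4 i \sqrt{83782}$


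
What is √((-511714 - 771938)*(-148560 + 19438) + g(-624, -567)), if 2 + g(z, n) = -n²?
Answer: √165747392053 ≈ 4.0712e+5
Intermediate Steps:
g(z, n) = -2 - n²
√((-511714 - 771938)*(-148560 + 19438) + g(-624, -567)) = √((-511714 - 771938)*(-148560 + 19438) + (-2 - 1*(-567)²)) = √(-1283652*(-129122) + (-2 - 1*321489)) = √(165747713544 + (-2 - 321489)) = √(165747713544 - 321491) = √165747392053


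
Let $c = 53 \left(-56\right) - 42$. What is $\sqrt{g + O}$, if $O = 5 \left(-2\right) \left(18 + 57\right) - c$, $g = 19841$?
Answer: $\sqrt{22101} \approx 148.66$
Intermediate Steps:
$c = -3010$ ($c = -2968 - 42 = -3010$)
$O = 2260$ ($O = 5 \left(-2\right) \left(18 + 57\right) - -3010 = \left(-10\right) 75 + 3010 = -750 + 3010 = 2260$)
$\sqrt{g + O} = \sqrt{19841 + 2260} = \sqrt{22101}$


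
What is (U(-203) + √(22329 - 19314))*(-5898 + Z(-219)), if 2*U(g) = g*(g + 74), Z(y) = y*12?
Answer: -111635181 - 25578*√335 ≈ -1.1210e+8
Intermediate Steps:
Z(y) = 12*y
U(g) = g*(74 + g)/2 (U(g) = (g*(g + 74))/2 = (g*(74 + g))/2 = g*(74 + g)/2)
(U(-203) + √(22329 - 19314))*(-5898 + Z(-219)) = ((½)*(-203)*(74 - 203) + √(22329 - 19314))*(-5898 + 12*(-219)) = ((½)*(-203)*(-129) + √3015)*(-5898 - 2628) = (26187/2 + 3*√335)*(-8526) = -111635181 - 25578*√335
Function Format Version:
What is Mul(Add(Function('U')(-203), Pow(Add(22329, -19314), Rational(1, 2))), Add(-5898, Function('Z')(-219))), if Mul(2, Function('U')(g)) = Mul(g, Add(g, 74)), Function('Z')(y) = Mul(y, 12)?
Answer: Add(-111635181, Mul(-25578, Pow(335, Rational(1, 2)))) ≈ -1.1210e+8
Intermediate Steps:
Function('Z')(y) = Mul(12, y)
Function('U')(g) = Mul(Rational(1, 2), g, Add(74, g)) (Function('U')(g) = Mul(Rational(1, 2), Mul(g, Add(g, 74))) = Mul(Rational(1, 2), Mul(g, Add(74, g))) = Mul(Rational(1, 2), g, Add(74, g)))
Mul(Add(Function('U')(-203), Pow(Add(22329, -19314), Rational(1, 2))), Add(-5898, Function('Z')(-219))) = Mul(Add(Mul(Rational(1, 2), -203, Add(74, -203)), Pow(Add(22329, -19314), Rational(1, 2))), Add(-5898, Mul(12, -219))) = Mul(Add(Mul(Rational(1, 2), -203, -129), Pow(3015, Rational(1, 2))), Add(-5898, -2628)) = Mul(Add(Rational(26187, 2), Mul(3, Pow(335, Rational(1, 2)))), -8526) = Add(-111635181, Mul(-25578, Pow(335, Rational(1, 2))))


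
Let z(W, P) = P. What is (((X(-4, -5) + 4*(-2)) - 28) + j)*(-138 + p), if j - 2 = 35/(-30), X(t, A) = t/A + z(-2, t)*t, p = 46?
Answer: 25346/15 ≈ 1689.7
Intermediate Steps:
X(t, A) = t² + t/A (X(t, A) = t/A + t*t = t/A + t² = t² + t/A)
j = ⅚ (j = 2 + 35/(-30) = 2 + 35*(-1/30) = 2 - 7/6 = ⅚ ≈ 0.83333)
(((X(-4, -5) + 4*(-2)) - 28) + j)*(-138 + p) = (((((-4)² - 4/(-5)) + 4*(-2)) - 28) + ⅚)*(-138 + 46) = ((((16 - 4*(-⅕)) - 8) - 28) + ⅚)*(-92) = ((((16 + ⅘) - 8) - 28) + ⅚)*(-92) = (((84/5 - 8) - 28) + ⅚)*(-92) = ((44/5 - 28) + ⅚)*(-92) = (-96/5 + ⅚)*(-92) = -551/30*(-92) = 25346/15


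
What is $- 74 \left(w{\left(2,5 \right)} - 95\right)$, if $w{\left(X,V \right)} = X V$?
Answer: $6290$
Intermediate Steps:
$w{\left(X,V \right)} = V X$
$- 74 \left(w{\left(2,5 \right)} - 95\right) = - 74 \left(5 \cdot 2 - 95\right) = - 74 \left(10 - 95\right) = \left(-74\right) \left(-85\right) = 6290$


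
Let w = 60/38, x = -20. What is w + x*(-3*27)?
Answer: 30810/19 ≈ 1621.6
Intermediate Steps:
w = 30/19 (w = 60*(1/38) = 30/19 ≈ 1.5789)
w + x*(-3*27) = 30/19 - (-60)*27 = 30/19 - 20*(-81) = 30/19 + 1620 = 30810/19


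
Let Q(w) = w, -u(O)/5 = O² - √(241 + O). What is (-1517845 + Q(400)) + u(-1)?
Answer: -1517450 + 20*√15 ≈ -1.5174e+6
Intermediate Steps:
u(O) = -5*O² + 5*√(241 + O) (u(O) = -5*(O² - √(241 + O)) = -5*O² + 5*√(241 + O))
(-1517845 + Q(400)) + u(-1) = (-1517845 + 400) + (-5*(-1)² + 5*√(241 - 1)) = -1517445 + (-5*1 + 5*√240) = -1517445 + (-5 + 5*(4*√15)) = -1517445 + (-5 + 20*√15) = -1517450 + 20*√15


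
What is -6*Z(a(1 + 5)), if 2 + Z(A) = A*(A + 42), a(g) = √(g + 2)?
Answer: -36 - 504*√2 ≈ -748.76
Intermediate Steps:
a(g) = √(2 + g)
Z(A) = -2 + A*(42 + A) (Z(A) = -2 + A*(A + 42) = -2 + A*(42 + A))
-6*Z(a(1 + 5)) = -6*(-2 + (√(2 + (1 + 5)))² + 42*√(2 + (1 + 5))) = -6*(-2 + (√(2 + 6))² + 42*√(2 + 6)) = -6*(-2 + (√8)² + 42*√8) = -6*(-2 + (2*√2)² + 42*(2*√2)) = -6*(-2 + 8 + 84*√2) = -6*(6 + 84*√2) = -36 - 504*√2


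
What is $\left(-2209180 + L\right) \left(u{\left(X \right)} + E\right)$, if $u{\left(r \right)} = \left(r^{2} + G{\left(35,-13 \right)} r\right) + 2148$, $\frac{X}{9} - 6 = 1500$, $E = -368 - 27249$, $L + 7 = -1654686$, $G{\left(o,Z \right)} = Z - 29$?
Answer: $-707537659901267$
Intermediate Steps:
$G{\left(o,Z \right)} = -29 + Z$
$L = -1654693$ ($L = -7 - 1654686 = -1654693$)
$E = -27617$ ($E = -368 - 27249 = -27617$)
$X = 13554$ ($X = 54 + 9 \cdot 1500 = 54 + 13500 = 13554$)
$u{\left(r \right)} = 2148 + r^{2} - 42 r$ ($u{\left(r \right)} = \left(r^{2} + \left(-29 - 13\right) r\right) + 2148 = \left(r^{2} - 42 r\right) + 2148 = 2148 + r^{2} - 42 r$)
$\left(-2209180 + L\right) \left(u{\left(X \right)} + E\right) = \left(-2209180 - 1654693\right) \left(\left(2148 + 13554^{2} - 569268\right) - 27617\right) = - 3863873 \left(\left(2148 + 183710916 - 569268\right) - 27617\right) = - 3863873 \left(183143796 - 27617\right) = \left(-3863873\right) 183116179 = -707537659901267$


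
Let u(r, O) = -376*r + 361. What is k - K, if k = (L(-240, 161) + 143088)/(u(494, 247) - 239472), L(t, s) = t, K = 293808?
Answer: -4026643248/13705 ≈ -2.9381e+5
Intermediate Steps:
u(r, O) = 361 - 376*r
k = -4608/13705 (k = (-240 + 143088)/((361 - 376*494) - 239472) = 142848/((361 - 185744) - 239472) = 142848/(-185383 - 239472) = 142848/(-424855) = 142848*(-1/424855) = -4608/13705 ≈ -0.33623)
k - K = -4608/13705 - 1*293808 = -4608/13705 - 293808 = -4026643248/13705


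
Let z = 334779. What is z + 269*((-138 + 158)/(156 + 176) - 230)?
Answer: 22652792/83 ≈ 2.7293e+5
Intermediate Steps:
z + 269*((-138 + 158)/(156 + 176) - 230) = 334779 + 269*((-138 + 158)/(156 + 176) - 230) = 334779 + 269*(20/332 - 230) = 334779 + 269*(20*(1/332) - 230) = 334779 + 269*(5/83 - 230) = 334779 + 269*(-19085/83) = 334779 - 5133865/83 = 22652792/83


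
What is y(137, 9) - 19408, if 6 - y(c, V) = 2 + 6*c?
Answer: -20226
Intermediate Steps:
y(c, V) = 4 - 6*c (y(c, V) = 6 - (2 + 6*c) = 6 + (-2 - 6*c) = 4 - 6*c)
y(137, 9) - 19408 = (4 - 6*137) - 19408 = (4 - 822) - 19408 = -818 - 19408 = -20226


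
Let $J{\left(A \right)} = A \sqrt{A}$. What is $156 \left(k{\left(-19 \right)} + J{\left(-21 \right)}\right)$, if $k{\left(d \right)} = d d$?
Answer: $56316 - 3276 i \sqrt{21} \approx 56316.0 - 15013.0 i$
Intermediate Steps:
$k{\left(d \right)} = d^{2}$
$J{\left(A \right)} = A^{\frac{3}{2}}$
$156 \left(k{\left(-19 \right)} + J{\left(-21 \right)}\right) = 156 \left(\left(-19\right)^{2} + \left(-21\right)^{\frac{3}{2}}\right) = 156 \left(361 - 21 i \sqrt{21}\right) = 56316 - 3276 i \sqrt{21}$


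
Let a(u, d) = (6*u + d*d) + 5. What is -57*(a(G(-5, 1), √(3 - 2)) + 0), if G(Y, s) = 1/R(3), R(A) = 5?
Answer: -2052/5 ≈ -410.40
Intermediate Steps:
G(Y, s) = ⅕ (G(Y, s) = 1/5 = ⅕)
a(u, d) = 5 + d² + 6*u (a(u, d) = (6*u + d²) + 5 = (d² + 6*u) + 5 = 5 + d² + 6*u)
-57*(a(G(-5, 1), √(3 - 2)) + 0) = -57*((5 + (√(3 - 2))² + 6*(⅕)) + 0) = -57*((5 + (√1)² + 6/5) + 0) = -57*((5 + 1² + 6/5) + 0) = -57*((5 + 1 + 6/5) + 0) = -57*(36/5 + 0) = -57*36/5 = -2052/5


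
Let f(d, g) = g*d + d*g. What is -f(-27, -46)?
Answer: -2484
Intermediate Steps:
f(d, g) = 2*d*g (f(d, g) = d*g + d*g = 2*d*g)
-f(-27, -46) = -2*(-27)*(-46) = -1*2484 = -2484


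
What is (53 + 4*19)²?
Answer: 16641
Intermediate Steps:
(53 + 4*19)² = (53 + 76)² = 129² = 16641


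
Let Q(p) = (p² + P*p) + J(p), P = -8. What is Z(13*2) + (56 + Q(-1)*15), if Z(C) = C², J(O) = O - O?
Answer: 867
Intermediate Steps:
J(O) = 0
Q(p) = p² - 8*p (Q(p) = (p² - 8*p) + 0 = p² - 8*p)
Z(13*2) + (56 + Q(-1)*15) = (13*2)² + (56 - (-8 - 1)*15) = 26² + (56 - 1*(-9)*15) = 676 + (56 + 9*15) = 676 + (56 + 135) = 676 + 191 = 867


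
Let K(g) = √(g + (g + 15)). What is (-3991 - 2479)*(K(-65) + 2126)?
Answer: -13755220 - 6470*I*√115 ≈ -1.3755e+7 - 69383.0*I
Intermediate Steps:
K(g) = √(15 + 2*g) (K(g) = √(g + (15 + g)) = √(15 + 2*g))
(-3991 - 2479)*(K(-65) + 2126) = (-3991 - 2479)*(√(15 + 2*(-65)) + 2126) = -6470*(√(15 - 130) + 2126) = -6470*(√(-115) + 2126) = -6470*(I*√115 + 2126) = -6470*(2126 + I*√115) = -13755220 - 6470*I*√115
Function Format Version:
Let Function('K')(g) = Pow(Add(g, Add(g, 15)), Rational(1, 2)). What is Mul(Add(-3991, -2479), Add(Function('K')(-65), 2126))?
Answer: Add(-13755220, Mul(-6470, I, Pow(115, Rational(1, 2)))) ≈ Add(-1.3755e+7, Mul(-69383., I))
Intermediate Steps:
Function('K')(g) = Pow(Add(15, Mul(2, g)), Rational(1, 2)) (Function('K')(g) = Pow(Add(g, Add(15, g)), Rational(1, 2)) = Pow(Add(15, Mul(2, g)), Rational(1, 2)))
Mul(Add(-3991, -2479), Add(Function('K')(-65), 2126)) = Mul(Add(-3991, -2479), Add(Pow(Add(15, Mul(2, -65)), Rational(1, 2)), 2126)) = Mul(-6470, Add(Pow(Add(15, -130), Rational(1, 2)), 2126)) = Mul(-6470, Add(Pow(-115, Rational(1, 2)), 2126)) = Mul(-6470, Add(Mul(I, Pow(115, Rational(1, 2))), 2126)) = Mul(-6470, Add(2126, Mul(I, Pow(115, Rational(1, 2))))) = Add(-13755220, Mul(-6470, I, Pow(115, Rational(1, 2))))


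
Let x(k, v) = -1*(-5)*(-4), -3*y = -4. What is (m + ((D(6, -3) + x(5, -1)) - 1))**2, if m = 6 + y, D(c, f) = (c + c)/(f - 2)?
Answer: 58081/225 ≈ 258.14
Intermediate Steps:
y = 4/3 (y = -1/3*(-4) = 4/3 ≈ 1.3333)
D(c, f) = 2*c/(-2 + f) (D(c, f) = (2*c)/(-2 + f) = 2*c/(-2 + f))
x(k, v) = -20 (x(k, v) = 5*(-4) = -20)
m = 22/3 (m = 6 + 4/3 = 22/3 ≈ 7.3333)
(m + ((D(6, -3) + x(5, -1)) - 1))**2 = (22/3 + ((2*6/(-2 - 3) - 20) - 1))**2 = (22/3 + ((2*6/(-5) - 20) - 1))**2 = (22/3 + ((2*6*(-1/5) - 20) - 1))**2 = (22/3 + ((-12/5 - 20) - 1))**2 = (22/3 + (-112/5 - 1))**2 = (22/3 - 117/5)**2 = (-241/15)**2 = 58081/225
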